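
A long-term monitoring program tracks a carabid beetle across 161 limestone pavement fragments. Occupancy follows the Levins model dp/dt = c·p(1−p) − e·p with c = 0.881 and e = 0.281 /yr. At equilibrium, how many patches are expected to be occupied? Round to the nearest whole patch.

p* = 1 − e/c = 1 − 0.281/0.881 = 0.6810.
Expected occupied patches = N × p* = 161 × 0.6810 = 109.65 ≈ 110.

110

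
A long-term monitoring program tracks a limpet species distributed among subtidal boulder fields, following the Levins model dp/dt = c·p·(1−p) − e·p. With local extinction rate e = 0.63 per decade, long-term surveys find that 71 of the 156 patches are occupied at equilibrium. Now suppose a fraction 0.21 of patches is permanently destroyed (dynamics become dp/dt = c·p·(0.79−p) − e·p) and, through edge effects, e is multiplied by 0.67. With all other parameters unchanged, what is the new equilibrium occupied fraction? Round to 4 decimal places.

0.4249

Observed p* = 71/156 = 0.45513.
Balance c(1−p*) = e gives c = e/(1 − 0.45513) = 0.63/0.54487 = 1.15624.
New p* = 0.79 − e/c = 0.79 − 0.42210/1.15624 = 0.42494.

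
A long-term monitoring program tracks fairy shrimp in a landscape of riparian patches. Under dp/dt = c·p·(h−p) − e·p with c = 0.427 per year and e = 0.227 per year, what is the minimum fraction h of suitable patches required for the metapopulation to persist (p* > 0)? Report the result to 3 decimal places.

p* = h − e/c is positive only when h > e/c.
h_min = e/c = 0.227/0.427 = 0.5316.

0.532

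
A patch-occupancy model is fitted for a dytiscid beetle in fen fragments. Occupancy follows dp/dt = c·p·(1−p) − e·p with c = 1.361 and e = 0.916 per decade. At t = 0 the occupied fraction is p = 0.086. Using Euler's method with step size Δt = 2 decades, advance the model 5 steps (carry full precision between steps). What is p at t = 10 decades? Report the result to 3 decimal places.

0.325

Update rule: p ← p + [c·p·(1−p) − e·p]·Δt with Δt = 2.
step 1: Δp = +0.05641, p = 0.14241
step 2: Δp = +0.07154, p = 0.21395
step 3: Δp = +0.06582, p = 0.27977
step 4: Δp = +0.03594, p = 0.31571
step 5: Δp = +0.00967, p = 0.32538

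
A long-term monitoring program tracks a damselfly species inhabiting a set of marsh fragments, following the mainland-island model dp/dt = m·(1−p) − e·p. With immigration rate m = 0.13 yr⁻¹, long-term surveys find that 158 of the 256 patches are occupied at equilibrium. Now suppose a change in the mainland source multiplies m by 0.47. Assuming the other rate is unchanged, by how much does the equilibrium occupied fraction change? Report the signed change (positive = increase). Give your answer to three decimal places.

-0.186

Observed p* = 158/256 = 0.61719.
Balance m(1−p*) = e·p* gives e = m(1−p*)/p* = 0.13×0.38281/0.61719 = 0.08063.
New p* = m/(m+e) = 0.06110/(0.06110+0.08063) = 0.43110.
Δp* = 0.43110 − 0.61719 = -0.18609.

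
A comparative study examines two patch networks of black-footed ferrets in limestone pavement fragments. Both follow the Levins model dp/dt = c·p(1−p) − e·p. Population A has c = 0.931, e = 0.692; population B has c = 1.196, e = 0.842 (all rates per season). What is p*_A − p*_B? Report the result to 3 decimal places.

A: p*_A = 1 − 0.692/0.931 = 0.2567.
B: p*_B = 1 − 0.842/1.196 = 0.2960.
p*_A − p*_B = 0.2567 − 0.2960 = -0.0393.

-0.039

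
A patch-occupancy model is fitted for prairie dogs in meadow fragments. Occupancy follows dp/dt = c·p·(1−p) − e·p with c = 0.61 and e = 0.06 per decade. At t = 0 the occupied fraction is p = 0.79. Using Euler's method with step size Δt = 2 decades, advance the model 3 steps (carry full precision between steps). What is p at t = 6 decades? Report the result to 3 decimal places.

0.902

Update rule: p ← p + [c·p·(1−p) − e·p]·Δt with Δt = 2.
p: 0.79000 → 0.89760  (Δp = +0.10760)
p: 0.89760 → 0.90202  (Δp = +0.00443)
p: 0.90202 → 0.90160  (Δp = -0.00042)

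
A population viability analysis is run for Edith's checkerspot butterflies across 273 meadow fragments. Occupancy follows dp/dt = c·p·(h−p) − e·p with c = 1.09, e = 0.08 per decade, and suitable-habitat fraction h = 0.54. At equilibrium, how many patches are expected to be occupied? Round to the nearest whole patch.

127

p* = h − e/c = 0.54 − 0.0734 = 0.4666.
Expected occupied patches = N × p* = 273 × 0.4666 = 127.38 ≈ 127.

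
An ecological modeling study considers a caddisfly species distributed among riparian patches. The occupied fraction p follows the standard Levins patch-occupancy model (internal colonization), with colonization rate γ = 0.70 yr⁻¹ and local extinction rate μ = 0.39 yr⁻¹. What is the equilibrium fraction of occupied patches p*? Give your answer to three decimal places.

Setting dp/dt = 0 and dividing through by p* gives γ·(1−p*) = μ.
So p* = 1 − μ/γ = 1 − 0.39/0.70 = 1 − 0.5571 = 0.4429.

0.443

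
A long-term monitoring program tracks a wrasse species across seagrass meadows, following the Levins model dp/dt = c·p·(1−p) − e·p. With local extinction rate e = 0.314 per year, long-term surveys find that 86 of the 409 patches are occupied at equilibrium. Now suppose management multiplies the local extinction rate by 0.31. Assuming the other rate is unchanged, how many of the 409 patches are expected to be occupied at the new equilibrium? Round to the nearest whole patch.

Observed p* = 86/409 = 0.21027.
Balance c(1−p*) = e gives c = e/(1 − 0.21027) = 0.314/0.78973 = 0.39760.
New p* = 1 − e/c = 1 − 0.09734/0.39760 = 0.75518.
Expected occupied = 409 × 0.75518 = 308.87 ≈ 309.

309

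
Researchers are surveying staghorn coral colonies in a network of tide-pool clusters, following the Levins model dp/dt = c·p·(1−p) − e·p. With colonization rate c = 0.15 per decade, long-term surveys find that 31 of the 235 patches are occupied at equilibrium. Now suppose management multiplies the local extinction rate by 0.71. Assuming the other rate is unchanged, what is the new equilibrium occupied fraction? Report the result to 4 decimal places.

Observed p* = 31/235 = 0.13191.
Balance c(1−p*) = e gives e = 0.15×(1 − 0.13191) = 0.13021.
New p* = 1 − e/c = 1 − 0.09245/0.15000 = 0.38367.

0.3837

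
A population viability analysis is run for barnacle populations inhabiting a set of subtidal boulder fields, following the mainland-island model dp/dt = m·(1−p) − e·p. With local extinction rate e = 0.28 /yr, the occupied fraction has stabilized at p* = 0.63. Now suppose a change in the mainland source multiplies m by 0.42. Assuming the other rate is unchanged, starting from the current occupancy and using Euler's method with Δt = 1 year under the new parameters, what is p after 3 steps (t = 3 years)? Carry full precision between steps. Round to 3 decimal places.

Balance m(1−p*) = e·p* gives m = e·p*/(1−p*) = 0.28×0.63000/0.37000 = 0.47676.
Starting from p₀ = 0.63000; update p ← p + (dp/dt)·Δt with the new parameters.
step 1: Δp = -0.10231, p = 0.52769
step 2: Δp = -0.05318, p = 0.47451
step 3: Δp = -0.02764, p = 0.44687

0.447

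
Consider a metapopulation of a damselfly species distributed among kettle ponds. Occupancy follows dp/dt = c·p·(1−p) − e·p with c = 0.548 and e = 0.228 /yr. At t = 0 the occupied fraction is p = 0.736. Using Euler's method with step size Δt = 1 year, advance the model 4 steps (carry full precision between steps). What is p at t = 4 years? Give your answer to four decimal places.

0.6084

Update rule: p ← p + [c·p·(1−p) − e·p]·Δt with Δt = 1.
step 1: Δp = -0.06133, p = 0.67467
step 2: Δp = -0.03354, p = 0.64113
step 3: Δp = -0.02009, p = 0.62104
step 4: Δp = -0.01262, p = 0.60841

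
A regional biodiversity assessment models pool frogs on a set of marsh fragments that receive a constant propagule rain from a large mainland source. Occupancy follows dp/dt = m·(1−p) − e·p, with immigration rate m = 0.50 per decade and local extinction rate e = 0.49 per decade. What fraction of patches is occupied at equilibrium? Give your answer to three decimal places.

At equilibrium the propagule rain into empty patches balances local extinction: m(1−p*) = e·p*.
p* = m/(m+e) = 0.50/(0.50+0.49) = 0.50/0.9900 = 0.5051.

0.505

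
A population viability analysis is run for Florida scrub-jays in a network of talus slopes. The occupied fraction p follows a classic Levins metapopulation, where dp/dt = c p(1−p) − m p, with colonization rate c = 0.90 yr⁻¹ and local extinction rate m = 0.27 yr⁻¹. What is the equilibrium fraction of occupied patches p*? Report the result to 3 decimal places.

0.700

Setting dp/dt = 0 and dividing through by p* gives c·(1−p*) = m.
So p* = 1 − m/c = 1 − 0.27/0.90 = 1 − 0.3000 = 0.7000.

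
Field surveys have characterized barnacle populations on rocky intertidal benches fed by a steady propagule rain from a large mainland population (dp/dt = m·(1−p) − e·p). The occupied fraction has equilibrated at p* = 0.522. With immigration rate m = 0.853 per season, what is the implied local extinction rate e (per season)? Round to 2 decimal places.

At equilibrium m(1−p*) = e·p*, so e = m(1−p*)/p*.
e = 0.853 × 0.4780 / 0.522 = 0.7811.

0.78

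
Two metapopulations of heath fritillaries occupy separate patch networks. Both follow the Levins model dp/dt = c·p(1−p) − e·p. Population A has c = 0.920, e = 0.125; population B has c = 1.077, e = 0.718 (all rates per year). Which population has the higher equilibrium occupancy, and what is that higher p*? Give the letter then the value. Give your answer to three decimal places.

A: p*_A = 1 − 0.125/0.920 = 0.8641.
B: p*_B = 1 − 0.718/1.077 = 0.3333.
A is higher at 0.8641.

A, 0.864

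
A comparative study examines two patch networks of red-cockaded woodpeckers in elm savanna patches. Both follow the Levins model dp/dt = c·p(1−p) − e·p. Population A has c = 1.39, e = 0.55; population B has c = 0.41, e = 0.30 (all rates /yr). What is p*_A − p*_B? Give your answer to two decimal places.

0.34

A: p*_A = 1 − 0.55/1.39 = 0.6043.
B: p*_B = 1 − 0.30/0.41 = 0.2683.
p*_A − p*_B = 0.6043 − 0.2683 = 0.3360.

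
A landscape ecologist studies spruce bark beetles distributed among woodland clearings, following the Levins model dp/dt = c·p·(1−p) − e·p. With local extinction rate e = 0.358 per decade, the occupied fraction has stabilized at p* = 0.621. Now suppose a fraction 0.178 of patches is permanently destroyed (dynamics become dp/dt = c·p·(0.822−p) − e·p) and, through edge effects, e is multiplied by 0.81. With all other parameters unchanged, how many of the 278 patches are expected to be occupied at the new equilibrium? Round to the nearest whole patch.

Balance c(1−p*) = e gives c = e/(1 − 0.62100) = 0.358/0.37900 = 0.94459.
New p* = 0.822 − e/c = 0.822 − 0.28998/0.94459 = 0.51501.
Expected occupied = 278 × 0.51501 = 143.17 ≈ 143.

143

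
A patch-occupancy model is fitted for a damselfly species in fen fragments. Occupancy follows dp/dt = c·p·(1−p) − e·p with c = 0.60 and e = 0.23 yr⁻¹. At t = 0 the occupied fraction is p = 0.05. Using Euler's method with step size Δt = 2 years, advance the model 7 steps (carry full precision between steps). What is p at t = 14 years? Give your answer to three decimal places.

Update rule: p ← p + [c·p·(1−p) − e·p]·Δt with Δt = 2.
  1  |  dp/dt·Δt = +0.034000  |  p_1 = 0.084000
  2  |  dp/dt·Δt = +0.053693  |  p_2 = 0.137693
  3  |  dp/dt·Δt = +0.079142  |  p_3 = 0.216834
  4  |  dp/dt·Δt = +0.104037  |  p_4 = 0.320871
  5  |  dp/dt·Δt = +0.113895  |  p_5 = 0.434766
  6  |  dp/dt·Δt = +0.094901  |  p_6 = 0.529667
  7  |  dp/dt·Δt = +0.055297  |  p_7 = 0.584964

0.585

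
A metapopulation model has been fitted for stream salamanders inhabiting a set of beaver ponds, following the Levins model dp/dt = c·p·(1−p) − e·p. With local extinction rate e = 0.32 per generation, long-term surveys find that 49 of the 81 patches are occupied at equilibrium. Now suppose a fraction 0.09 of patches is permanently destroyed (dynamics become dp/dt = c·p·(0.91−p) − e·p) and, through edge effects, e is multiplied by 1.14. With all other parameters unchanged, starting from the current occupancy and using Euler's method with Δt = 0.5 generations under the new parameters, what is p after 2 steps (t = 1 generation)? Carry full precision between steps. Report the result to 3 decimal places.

Observed p* = 49/81 = 0.60494.
Balance c(1−p*) = e gives c = e/(1 − 0.60494) = 0.32/0.39506 = 0.81000.
Starting from p₀ = 0.60494; update p ← p + (dp/dt)·Δt with the new parameters.
step 1: Δp = -0.03560, p = 0.56934
step 2: Δp = -0.02530, p = 0.54404

0.544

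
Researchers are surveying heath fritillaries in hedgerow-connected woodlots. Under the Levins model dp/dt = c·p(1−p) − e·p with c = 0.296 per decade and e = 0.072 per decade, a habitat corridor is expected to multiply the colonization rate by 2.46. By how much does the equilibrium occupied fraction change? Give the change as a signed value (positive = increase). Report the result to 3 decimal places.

0.144

Before: p* = 1 − 0.072/0.296 = 0.7568.
After the change, c = 0.72816, e = 0.072, so p* = 1 − 0.072/0.72816 = 0.9011.
Δp* = 0.9011 − 0.7568 = +0.1444.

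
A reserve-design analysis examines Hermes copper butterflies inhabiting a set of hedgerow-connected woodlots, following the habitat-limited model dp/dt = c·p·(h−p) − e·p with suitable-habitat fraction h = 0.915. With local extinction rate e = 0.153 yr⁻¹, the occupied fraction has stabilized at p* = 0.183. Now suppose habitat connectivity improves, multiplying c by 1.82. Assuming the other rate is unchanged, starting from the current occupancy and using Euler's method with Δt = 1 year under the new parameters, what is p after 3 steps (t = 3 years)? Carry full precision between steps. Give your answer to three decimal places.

Balance c(h−p*) = e gives c = e/(0.915 − 0.18300) = 0.153/0.73200 = 0.20902.
Starting from p₀ = 0.18300; update p ← p + (dp/dt)·Δt with the new parameters.
step 1: Δp = +0.02296, p = 0.20596
step 2: Δp = +0.02404, p = 0.23000
step 3: Δp = +0.02474, p = 0.25474

0.255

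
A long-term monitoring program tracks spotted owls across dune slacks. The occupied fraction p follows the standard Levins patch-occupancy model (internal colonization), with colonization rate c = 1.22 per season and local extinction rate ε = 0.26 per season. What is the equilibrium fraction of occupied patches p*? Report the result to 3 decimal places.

0.787

Setting dp/dt = 0 and dividing through by p* gives c·(1−p*) = ε.
So p* = 1 − ε/c = 1 − 0.26/1.22 = 1 − 0.2131 = 0.7869.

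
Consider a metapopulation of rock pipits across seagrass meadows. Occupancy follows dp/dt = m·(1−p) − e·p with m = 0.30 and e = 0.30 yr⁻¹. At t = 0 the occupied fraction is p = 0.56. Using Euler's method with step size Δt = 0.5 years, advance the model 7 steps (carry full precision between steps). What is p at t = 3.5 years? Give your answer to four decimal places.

0.5049

Update rule: p ← p + [m·(1−p) − e·p]·Δt with Δt = 0.5.
step 1: Δp = -0.01800, p = 0.54200
step 2: Δp = -0.01260, p = 0.52940
step 3: Δp = -0.00882, p = 0.52058
step 4: Δp = -0.00617, p = 0.51441
step 5: Δp = -0.00432, p = 0.51008
step 6: Δp = -0.00303, p = 0.50706
step 7: Δp = -0.00212, p = 0.50494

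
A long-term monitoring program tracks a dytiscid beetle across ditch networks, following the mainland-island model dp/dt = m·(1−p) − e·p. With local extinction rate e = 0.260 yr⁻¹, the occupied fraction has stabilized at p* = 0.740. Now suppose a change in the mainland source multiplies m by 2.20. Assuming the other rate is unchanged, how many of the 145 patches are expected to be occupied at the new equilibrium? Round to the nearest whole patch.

Balance m(1−p*) = e·p* gives m = e·p*/(1−p*) = 0.260×0.74000/0.26000 = 0.74000.
New p* = m/(m+e) = 1.62800/(1.62800+0.26000) = 0.86229.
Expected occupied = 145 × 0.86229 = 125.03 ≈ 125.

125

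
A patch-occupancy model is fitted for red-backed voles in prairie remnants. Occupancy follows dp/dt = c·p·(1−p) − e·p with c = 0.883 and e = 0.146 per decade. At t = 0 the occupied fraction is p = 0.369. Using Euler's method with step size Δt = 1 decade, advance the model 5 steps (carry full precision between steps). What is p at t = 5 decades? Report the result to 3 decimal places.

Update rule: p ← p + [c·p·(1−p) − e·p]·Δt with Δt = 1.
  1  |  dp/dt·Δt = +0.151723  |  p_1 = 0.520723
  2  |  dp/dt·Δt = +0.144345  |  p_2 = 0.665068
  3  |  dp/dt·Δt = +0.099591  |  p_3 = 0.764659
  4  |  dp/dt·Δt = +0.047261  |  p_4 = 0.811919
  5  |  dp/dt·Δt = +0.016299  |  p_5 = 0.828219

0.828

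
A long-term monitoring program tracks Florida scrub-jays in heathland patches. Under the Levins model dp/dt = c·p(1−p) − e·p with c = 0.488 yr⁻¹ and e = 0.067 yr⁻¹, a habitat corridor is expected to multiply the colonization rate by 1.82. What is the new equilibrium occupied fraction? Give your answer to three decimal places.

0.925

Before: p* = 1 − 0.067/0.488 = 0.8627.
After the change, c = 0.88816, e = 0.067, so p* = 1 − 0.067/0.88816 = 0.9246.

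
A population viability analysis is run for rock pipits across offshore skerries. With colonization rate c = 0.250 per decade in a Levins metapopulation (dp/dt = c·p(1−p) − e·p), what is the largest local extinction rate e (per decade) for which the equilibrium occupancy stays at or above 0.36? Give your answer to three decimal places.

1 − e/c ≥ 0.36 ⇒ e ≤ c(1 − 0.36) = 0.250 × 0.6400.
e_max = 0.1600.

0.160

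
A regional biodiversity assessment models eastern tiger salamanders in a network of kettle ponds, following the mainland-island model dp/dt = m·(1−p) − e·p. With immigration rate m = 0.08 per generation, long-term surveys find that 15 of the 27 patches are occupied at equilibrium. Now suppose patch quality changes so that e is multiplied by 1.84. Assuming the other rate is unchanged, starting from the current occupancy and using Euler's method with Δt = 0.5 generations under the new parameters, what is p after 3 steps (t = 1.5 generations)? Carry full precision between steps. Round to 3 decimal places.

0.515

Observed p* = 15/27 = 0.55556.
Balance m(1−p*) = e·p* gives e = m(1−p*)/p* = 0.08×0.44444/0.55556 = 0.06400.
Starting from p₀ = 0.55556; update p ← p + (dp/dt)·Δt with the new parameters.
p: 0.55556 → 0.54062  (Δp = -0.01493)
p: 0.54062 → 0.52717  (Δp = -0.01346)
p: 0.52717 → 0.51504  (Δp = -0.01213)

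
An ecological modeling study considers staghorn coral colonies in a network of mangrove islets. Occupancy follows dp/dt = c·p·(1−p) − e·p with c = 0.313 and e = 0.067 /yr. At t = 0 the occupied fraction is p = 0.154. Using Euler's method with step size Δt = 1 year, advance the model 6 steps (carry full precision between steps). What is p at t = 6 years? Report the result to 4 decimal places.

0.3940

Update rule: p ← p + [c·p·(1−p) − e·p]·Δt with Δt = 1.
  1  |  dp/dt·Δt = +0.030461  |  p_1 = 0.184461
  2  |  dp/dt·Δt = +0.034727  |  p_2 = 0.219188
  3  |  dp/dt·Δt = +0.038883  |  p_3 = 0.258071
  4  |  dp/dt·Δt = +0.042639  |  p_4 = 0.300710
  5  |  dp/dt·Δt = +0.045671  |  p_5 = 0.346382
  6  |  dp/dt·Δt = +0.047656  |  p_6 = 0.394038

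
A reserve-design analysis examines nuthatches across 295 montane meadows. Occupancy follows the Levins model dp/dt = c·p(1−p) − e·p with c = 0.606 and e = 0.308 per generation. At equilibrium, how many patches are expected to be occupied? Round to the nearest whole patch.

145

p* = 1 − e/c = 1 − 0.308/0.606 = 0.4917.
Expected occupied patches = N × p* = 295 × 0.4917 = 145.07 ≈ 145.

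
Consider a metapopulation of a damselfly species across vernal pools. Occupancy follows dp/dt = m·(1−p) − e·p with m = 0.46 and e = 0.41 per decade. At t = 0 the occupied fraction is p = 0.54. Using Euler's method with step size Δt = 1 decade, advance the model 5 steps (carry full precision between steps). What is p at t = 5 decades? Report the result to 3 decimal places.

0.529

Update rule: p ← p + [m·(1−p) − e·p]·Δt with Δt = 1.
t = 1: p = 0.54000 + (-0.00980) = 0.53020
t = 2: p = 0.53020 + (-0.00127) = 0.52893
t = 3: p = 0.52893 + (-0.00017) = 0.52876
t = 4: p = 0.52876 + (-0.00002) = 0.52874
t = 5: p = 0.52874 + (-0.00000) = 0.52874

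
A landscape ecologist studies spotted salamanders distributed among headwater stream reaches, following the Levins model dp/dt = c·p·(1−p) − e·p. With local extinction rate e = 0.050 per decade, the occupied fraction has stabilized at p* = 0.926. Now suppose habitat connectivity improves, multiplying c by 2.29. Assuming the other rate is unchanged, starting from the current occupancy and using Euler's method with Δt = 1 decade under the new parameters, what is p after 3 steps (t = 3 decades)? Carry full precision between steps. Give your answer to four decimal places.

Balance c(1−p*) = e gives c = e/(1 − 0.92600) = 0.050/0.07400 = 0.67568.
Starting from p₀ = 0.92600; update p ← p + (dp/dt)·Δt with the new parameters.
t = 1: p = 0.92600 + (+0.05973) = 0.98573
t = 2: p = 0.98573 + (-0.02752) = 0.95821
t = 3: p = 0.95821 + (+0.01405) = 0.97226

0.9723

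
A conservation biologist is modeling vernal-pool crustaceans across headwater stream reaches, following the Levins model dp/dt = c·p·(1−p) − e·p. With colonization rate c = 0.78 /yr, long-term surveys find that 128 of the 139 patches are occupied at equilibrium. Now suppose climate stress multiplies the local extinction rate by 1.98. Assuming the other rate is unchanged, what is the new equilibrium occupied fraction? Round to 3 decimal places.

Observed p* = 128/139 = 0.92086.
Balance c(1−p*) = e gives e = 0.78×(1 − 0.92086) = 0.06173.
New p* = 1 − e/c = 1 − 0.12223/0.78000 = 0.84329.

0.843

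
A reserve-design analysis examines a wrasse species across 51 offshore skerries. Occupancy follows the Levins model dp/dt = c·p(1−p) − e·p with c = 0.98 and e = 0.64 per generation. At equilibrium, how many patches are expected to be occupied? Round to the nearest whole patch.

18

p* = 1 − e/c = 1 − 0.64/0.98 = 0.3469.
Expected occupied patches = N × p* = 51 × 0.3469 = 17.69 ≈ 18.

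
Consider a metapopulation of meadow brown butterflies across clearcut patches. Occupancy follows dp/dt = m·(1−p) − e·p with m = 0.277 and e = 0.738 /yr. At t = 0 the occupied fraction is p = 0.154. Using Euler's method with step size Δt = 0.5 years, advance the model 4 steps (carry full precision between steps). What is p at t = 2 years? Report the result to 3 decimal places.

0.266

Update rule: p ← p + [m·(1−p) − e·p]·Δt with Δt = 0.5.
t = 0.5: p = 0.15400 + (+0.06035) = 0.21435
t = 1: p = 0.21435 + (+0.02972) = 0.24406
t = 1.5: p = 0.24406 + (+0.01464) = 0.25870
t = 2: p = 0.25870 + (+0.00721) = 0.26591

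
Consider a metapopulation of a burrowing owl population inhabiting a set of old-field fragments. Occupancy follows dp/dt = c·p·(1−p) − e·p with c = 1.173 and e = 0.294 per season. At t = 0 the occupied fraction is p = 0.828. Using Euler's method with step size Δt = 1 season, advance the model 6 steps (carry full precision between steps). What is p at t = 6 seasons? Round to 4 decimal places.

0.7494

Update rule: p ← p + [c·p·(1−p) − e·p]·Δt with Δt = 1.
step 1: Δp = -0.07638, p = 0.75162
step 2: Δp = -0.00199, p = 0.74963
step 3: Δp = -0.00024, p = 0.74939
step 4: Δp = -0.00003, p = 0.74936
step 5: Δp = -0.00000, p = 0.74936
step 6: Δp = -0.00000, p = 0.74936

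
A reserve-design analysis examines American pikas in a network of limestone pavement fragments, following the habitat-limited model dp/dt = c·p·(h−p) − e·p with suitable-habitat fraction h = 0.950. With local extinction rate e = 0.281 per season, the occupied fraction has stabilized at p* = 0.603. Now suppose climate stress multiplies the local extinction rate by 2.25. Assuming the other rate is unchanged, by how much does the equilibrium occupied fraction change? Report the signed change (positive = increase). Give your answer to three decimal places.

Balance c(h−p*) = e gives c = e/(0.95 − 0.60300) = 0.281/0.34700 = 0.80980.
New p* = 0.95 − e/c = 0.95 − 0.63225/0.80980 = 0.16925.
Δp* = 0.16925 − 0.60300 = -0.43375.

-0.434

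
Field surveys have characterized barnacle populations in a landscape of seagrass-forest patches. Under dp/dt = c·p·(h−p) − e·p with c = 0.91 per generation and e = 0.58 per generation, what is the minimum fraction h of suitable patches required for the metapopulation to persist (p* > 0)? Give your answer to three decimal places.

0.637

p* = h − e/c is positive only when h > e/c.
h_min = e/c = 0.58/0.91 = 0.6374.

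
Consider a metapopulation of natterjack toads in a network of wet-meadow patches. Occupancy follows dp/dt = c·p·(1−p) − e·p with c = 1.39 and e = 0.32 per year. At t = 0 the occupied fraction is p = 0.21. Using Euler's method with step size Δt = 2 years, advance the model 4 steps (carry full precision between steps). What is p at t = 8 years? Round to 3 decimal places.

Update rule: p ← p + [c·p·(1−p) − e·p]·Δt with Δt = 2.
step 1: Δp = +0.32680, p = 0.53680
step 2: Δp = +0.34768, p = 0.88448
step 3: Δp = -0.28203, p = 0.60245
step 4: Δp = +0.28025, p = 0.88270

0.883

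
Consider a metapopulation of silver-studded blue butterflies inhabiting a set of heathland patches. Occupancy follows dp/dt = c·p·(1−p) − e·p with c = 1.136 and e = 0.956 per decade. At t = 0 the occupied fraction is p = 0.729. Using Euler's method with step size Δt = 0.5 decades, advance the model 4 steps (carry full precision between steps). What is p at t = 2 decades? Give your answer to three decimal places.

Update rule: p ← p + [c·p·(1−p) − e·p]·Δt with Δt = 0.5.
t = 0.5: p = 0.72900 + (-0.23625) = 0.49275
t = 1: p = 0.49275 + (-0.09357) = 0.39919
t = 1.5: p = 0.39919 + (-0.05458) = 0.34460
t = 2: p = 0.34460 + (-0.03644) = 0.30817

0.308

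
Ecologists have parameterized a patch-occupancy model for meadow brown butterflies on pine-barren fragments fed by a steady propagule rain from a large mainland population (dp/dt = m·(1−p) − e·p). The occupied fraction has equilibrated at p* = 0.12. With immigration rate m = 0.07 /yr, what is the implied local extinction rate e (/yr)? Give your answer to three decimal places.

0.513

At equilibrium m(1−p*) = e·p*, so e = m(1−p*)/p*.
e = 0.07 × 0.8800 / 0.12 = 0.5133.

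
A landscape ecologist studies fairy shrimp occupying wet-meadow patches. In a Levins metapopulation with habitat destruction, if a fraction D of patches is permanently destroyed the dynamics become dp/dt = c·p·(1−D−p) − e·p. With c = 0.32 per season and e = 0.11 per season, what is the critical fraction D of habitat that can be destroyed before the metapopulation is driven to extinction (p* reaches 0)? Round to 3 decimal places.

0.656

The nontrivial equilibrium is p* = (1−D) − e/c; extinction occurs when this hits zero.
So D_crit = 1 − e/c = 1 − 0.11/0.32 = 1 − 0.3438 = 0.6562.
This equals the undisturbed p*, a classic result of Lande's extension.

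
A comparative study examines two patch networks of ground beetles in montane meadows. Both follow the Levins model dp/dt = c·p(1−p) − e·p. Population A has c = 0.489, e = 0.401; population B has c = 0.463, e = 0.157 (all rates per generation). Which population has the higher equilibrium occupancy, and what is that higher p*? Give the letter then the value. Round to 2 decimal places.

A: p*_A = 1 − 0.401/0.489 = 0.1800.
B: p*_B = 1 − 0.157/0.463 = 0.6609.
B is higher at 0.6609.

B, 0.66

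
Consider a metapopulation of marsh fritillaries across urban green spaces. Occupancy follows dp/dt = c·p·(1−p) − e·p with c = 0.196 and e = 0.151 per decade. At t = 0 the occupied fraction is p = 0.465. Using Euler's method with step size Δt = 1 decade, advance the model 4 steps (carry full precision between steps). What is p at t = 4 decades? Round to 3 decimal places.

Update rule: p ← p + [c·p·(1−p) − e·p]·Δt with Δt = 1.
  1  |  dp/dt·Δt = -0.021455  |  p_1 = 0.443545
  2  |  dp/dt·Δt = -0.018600  |  p_2 = 0.424945
  3  |  dp/dt·Δt = -0.016271  |  p_3 = 0.408674
  4  |  dp/dt·Δt = -0.014345  |  p_4 = 0.394330

0.394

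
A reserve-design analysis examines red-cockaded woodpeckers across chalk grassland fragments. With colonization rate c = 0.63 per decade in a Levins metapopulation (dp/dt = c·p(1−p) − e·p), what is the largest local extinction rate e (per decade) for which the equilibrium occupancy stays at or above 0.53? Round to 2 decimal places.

0.30

1 − e/c ≥ 0.53 ⇒ e ≤ c(1 − 0.53) = 0.63 × 0.4700.
e_max = 0.2961.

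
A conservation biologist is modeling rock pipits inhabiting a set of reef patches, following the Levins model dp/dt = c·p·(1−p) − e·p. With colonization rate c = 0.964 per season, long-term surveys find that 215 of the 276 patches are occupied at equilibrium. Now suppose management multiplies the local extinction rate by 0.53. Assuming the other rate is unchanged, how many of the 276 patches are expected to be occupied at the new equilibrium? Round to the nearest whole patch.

244

Observed p* = 215/276 = 0.77899.
Balance c(1−p*) = e gives e = 0.964×(1 − 0.77899) = 0.21305.
New p* = 1 − e/c = 1 − 0.11292/0.96400 = 0.88286.
Expected occupied = 276 × 0.88286 = 243.67 ≈ 244.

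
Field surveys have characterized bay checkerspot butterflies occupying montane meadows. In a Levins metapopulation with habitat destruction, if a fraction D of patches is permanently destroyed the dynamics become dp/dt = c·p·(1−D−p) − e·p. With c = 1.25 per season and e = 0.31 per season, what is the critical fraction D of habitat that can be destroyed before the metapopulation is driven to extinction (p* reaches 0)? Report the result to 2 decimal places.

0.75

The nontrivial equilibrium is p* = (1−D) − e/c; extinction occurs when this hits zero.
So D_crit = 1 − e/c = 1 − 0.31/1.25 = 1 − 0.2480 = 0.7520.
Note this equals the original equilibrium occupancy — the Levins extinction-debt result.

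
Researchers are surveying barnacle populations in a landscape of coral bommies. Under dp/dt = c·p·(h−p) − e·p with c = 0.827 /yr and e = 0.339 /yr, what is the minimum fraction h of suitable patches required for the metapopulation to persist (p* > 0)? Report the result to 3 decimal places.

0.410

p* = h − e/c is positive only when h > e/c.
h_min = e/c = 0.339/0.827 = 0.4099.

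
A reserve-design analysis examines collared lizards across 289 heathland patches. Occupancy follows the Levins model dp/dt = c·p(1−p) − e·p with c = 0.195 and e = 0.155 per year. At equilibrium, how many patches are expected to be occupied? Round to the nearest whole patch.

59

p* = 1 − e/c = 1 − 0.155/0.195 = 0.2051.
Expected occupied patches = N × p* = 289 × 0.2051 = 59.28 ≈ 59.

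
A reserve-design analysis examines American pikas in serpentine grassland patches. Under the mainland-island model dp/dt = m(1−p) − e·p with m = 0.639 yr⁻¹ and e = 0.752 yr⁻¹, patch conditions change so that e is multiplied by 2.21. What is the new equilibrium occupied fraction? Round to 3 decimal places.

0.278

Before: p* = 0.639/(0.639+0.752) = 0.4594.
After: m = 0.639, e = 1.66192; p* = 0.639/2.3009 = 0.2777.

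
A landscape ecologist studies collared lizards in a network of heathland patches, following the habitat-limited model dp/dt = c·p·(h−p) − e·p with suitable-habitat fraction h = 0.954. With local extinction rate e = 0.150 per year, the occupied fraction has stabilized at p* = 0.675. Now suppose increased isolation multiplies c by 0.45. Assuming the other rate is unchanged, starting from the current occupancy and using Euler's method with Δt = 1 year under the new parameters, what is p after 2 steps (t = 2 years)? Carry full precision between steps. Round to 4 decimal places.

0.5766

Balance c(h−p*) = e gives c = e/(0.954 − 0.67500) = 0.150/0.27900 = 0.53763.
Starting from p₀ = 0.67500; update p ← p + (dp/dt)·Δt with the new parameters.
  1  |  dp/dt·Δt = -0.055688  |  p_1 = 0.619313
  2  |  dp/dt·Δt = -0.042749  |  p_2 = 0.576563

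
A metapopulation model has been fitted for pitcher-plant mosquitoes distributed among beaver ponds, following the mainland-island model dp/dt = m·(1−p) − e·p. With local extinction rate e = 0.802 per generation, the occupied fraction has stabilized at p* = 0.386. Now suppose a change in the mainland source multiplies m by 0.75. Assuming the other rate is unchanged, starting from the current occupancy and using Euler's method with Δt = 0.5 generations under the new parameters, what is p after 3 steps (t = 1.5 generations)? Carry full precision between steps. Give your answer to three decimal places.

0.325

Balance m(1−p*) = e·p* gives m = e·p*/(1−p*) = 0.802×0.38600/0.61400 = 0.50419.
Starting from p₀ = 0.38600; update p ← p + (dp/dt)·Δt with the new parameters.
p: 0.38600 → 0.34730  (Δp = -0.03870)
p: 0.34730 → 0.33144  (Δp = -0.01586)
p: 0.33144 → 0.32494  (Δp = -0.00650)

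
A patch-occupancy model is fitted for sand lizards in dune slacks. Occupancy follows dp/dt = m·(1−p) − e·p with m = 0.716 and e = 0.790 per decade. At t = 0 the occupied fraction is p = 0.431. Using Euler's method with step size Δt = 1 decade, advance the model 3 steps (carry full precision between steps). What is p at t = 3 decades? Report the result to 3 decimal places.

Update rule: p ← p + [m·(1−p) − e·p]·Δt with Δt = 1.
p: 0.43100 → 0.49791  (Δp = +0.06691)
p: 0.49791 → 0.46406  (Δp = -0.03386)
p: 0.46406 → 0.48119  (Δp = +0.01713)

0.481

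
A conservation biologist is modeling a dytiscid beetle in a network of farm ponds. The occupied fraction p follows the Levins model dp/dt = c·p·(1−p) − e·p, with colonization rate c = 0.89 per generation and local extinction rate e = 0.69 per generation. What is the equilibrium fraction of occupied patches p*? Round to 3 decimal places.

Setting dp/dt = 0 and dividing through by p* gives c·(1−p*) = e.
So p* = 1 − e/c = 1 − 0.69/0.89 = 1 − 0.7753 = 0.2247.

0.225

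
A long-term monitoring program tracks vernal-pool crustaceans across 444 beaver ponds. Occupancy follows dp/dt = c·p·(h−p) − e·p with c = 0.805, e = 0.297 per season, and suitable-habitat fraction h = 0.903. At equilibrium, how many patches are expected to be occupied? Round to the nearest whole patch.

237

p* = h − e/c = 0.903 − 0.3689 = 0.5341.
Expected occupied patches = N × p* = 444 × 0.5341 = 237.12 ≈ 237.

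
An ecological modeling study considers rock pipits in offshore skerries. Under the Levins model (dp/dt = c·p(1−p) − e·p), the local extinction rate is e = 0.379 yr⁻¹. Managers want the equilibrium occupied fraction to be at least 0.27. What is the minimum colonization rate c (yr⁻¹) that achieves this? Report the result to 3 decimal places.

p* = 1 − e/c ≥ 0.27 requires e/c ≤ 0.7300, i.e. c ≥ e/0.7300.
c_min = 0.379/0.7300 = 0.5192.

0.519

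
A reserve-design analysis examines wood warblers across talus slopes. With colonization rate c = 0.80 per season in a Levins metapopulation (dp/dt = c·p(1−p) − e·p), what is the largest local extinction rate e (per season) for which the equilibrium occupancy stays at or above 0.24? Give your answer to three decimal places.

1 − e/c ≥ 0.24 ⇒ e ≤ c(1 − 0.24) = 0.80 × 0.7600.
e_max = 0.6080.

0.608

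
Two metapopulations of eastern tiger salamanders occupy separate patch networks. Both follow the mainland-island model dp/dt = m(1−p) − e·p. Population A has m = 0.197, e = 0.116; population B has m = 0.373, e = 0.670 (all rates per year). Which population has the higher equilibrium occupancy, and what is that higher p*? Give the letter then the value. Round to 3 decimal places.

A: p*_A = m/(m+e) = 0.197/0.3130 = 0.6294.
B: p*_B = 0.373/1.0430 = 0.3576.
A is higher at 0.6294.

A, 0.629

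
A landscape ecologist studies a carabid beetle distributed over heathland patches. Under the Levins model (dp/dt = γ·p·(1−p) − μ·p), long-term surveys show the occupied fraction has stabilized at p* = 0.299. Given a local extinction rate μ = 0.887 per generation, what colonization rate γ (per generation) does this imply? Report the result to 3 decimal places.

At equilibrium γ(1−p*) = μ, so γ = μ/(1−p*).
γ = 0.887/(1 − 0.299) = 0.887/0.7010 = 1.2653.

1.265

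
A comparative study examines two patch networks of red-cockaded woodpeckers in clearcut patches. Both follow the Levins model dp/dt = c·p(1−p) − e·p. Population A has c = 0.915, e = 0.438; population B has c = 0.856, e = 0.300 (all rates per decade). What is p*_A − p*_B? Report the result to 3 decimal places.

-0.128

A: p*_A = 1 − 0.438/0.915 = 0.5213.
B: p*_B = 1 − 0.300/0.856 = 0.6495.
p*_A − p*_B = 0.5213 − 0.6495 = -0.1282.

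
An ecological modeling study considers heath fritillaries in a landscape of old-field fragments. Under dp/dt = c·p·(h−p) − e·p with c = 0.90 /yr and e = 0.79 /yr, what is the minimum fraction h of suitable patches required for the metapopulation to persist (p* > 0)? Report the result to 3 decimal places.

p* = h − e/c is positive only when h > e/c.
h_min = e/c = 0.79/0.90 = 0.8778.

0.878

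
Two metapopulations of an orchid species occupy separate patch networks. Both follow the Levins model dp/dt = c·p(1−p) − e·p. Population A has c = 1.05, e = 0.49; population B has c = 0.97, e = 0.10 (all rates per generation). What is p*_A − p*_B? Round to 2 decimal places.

-0.36

A: p*_A = 1 − 0.49/1.05 = 0.5333.
B: p*_B = 1 − 0.10/0.97 = 0.8969.
p*_A − p*_B = 0.5333 − 0.8969 = -0.3636.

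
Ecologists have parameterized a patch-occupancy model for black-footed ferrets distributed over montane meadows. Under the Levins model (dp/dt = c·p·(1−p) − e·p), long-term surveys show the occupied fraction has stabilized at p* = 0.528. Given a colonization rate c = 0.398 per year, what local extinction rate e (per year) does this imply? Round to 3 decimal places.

0.188

At equilibrium c(1−p*) = e.
e = 0.398 × (1 − 0.528) = 0.398 × 0.4720 = 0.1879.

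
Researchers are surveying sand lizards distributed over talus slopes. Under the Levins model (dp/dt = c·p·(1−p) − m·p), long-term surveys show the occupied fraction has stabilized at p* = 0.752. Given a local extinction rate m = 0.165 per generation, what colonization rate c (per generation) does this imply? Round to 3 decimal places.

At equilibrium c(1−p*) = m, so c = m/(1−p*).
c = 0.165/(1 − 0.752) = 0.165/0.2480 = 0.6653.

0.665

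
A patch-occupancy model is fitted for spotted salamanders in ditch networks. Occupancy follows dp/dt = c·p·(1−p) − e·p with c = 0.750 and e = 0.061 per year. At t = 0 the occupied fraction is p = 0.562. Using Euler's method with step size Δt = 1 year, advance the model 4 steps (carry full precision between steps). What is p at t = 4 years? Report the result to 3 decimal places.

Update rule: p ← p + [c·p·(1−p) − e·p]·Δt with Δt = 1.
  1  |  dp/dt·Δt = +0.150335  |  p_1 = 0.712335
  2  |  dp/dt·Δt = +0.110233  |  p_2 = 0.822568
  3  |  dp/dt·Δt = +0.059286  |  p_3 = 0.881854
  4  |  dp/dt·Δt = +0.024348  |  p_4 = 0.906201

0.906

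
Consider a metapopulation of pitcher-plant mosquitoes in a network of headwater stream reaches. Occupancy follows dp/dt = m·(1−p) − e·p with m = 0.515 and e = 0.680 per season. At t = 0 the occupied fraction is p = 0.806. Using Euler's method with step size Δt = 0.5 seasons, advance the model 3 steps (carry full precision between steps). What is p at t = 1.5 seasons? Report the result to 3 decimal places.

0.455

Update rule: p ← p + [m·(1−p) − e·p]·Δt with Δt = 0.5.
step 1: Δp = -0.22409, p = 0.58191
step 2: Δp = -0.09019, p = 0.49172
step 3: Δp = -0.03630, p = 0.45542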